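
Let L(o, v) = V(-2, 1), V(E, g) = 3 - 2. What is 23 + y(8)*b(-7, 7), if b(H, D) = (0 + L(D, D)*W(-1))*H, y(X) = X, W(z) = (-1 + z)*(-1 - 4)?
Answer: -537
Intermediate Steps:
V(E, g) = 1
L(o, v) = 1
W(z) = 5 - 5*z (W(z) = (-1 + z)*(-5) = 5 - 5*z)
b(H, D) = 10*H (b(H, D) = (0 + 1*(5 - 5*(-1)))*H = (0 + 1*(5 + 5))*H = (0 + 1*10)*H = (0 + 10)*H = 10*H)
23 + y(8)*b(-7, 7) = 23 + 8*(10*(-7)) = 23 + 8*(-70) = 23 - 560 = -537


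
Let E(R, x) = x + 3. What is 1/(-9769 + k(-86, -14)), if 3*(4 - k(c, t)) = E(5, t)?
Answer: -3/29284 ≈ -0.00010245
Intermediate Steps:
E(R, x) = 3 + x
k(c, t) = 3 - t/3 (k(c, t) = 4 - (3 + t)/3 = 4 + (-1 - t/3) = 3 - t/3)
1/(-9769 + k(-86, -14)) = 1/(-9769 + (3 - ⅓*(-14))) = 1/(-9769 + (3 + 14/3)) = 1/(-9769 + 23/3) = 1/(-29284/3) = -3/29284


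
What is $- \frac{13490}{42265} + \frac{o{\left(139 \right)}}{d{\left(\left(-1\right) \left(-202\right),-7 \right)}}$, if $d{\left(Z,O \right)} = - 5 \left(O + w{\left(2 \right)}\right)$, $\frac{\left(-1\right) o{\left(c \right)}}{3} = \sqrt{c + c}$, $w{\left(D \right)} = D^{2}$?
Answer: $- \frac{2698}{8453} - \frac{\sqrt{278}}{5} \approx -3.6538$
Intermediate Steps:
$o{\left(c \right)} = - 3 \sqrt{2} \sqrt{c}$ ($o{\left(c \right)} = - 3 \sqrt{c + c} = - 3 \sqrt{2 c} = - 3 \sqrt{2} \sqrt{c}$)
$d{\left(Z,O \right)} = -20 - 5 O$ ($d{\left(Z,O \right)} = - 5 \left(O + 2^{2}\right) = - 5 \left(O + 4\right) = - 5 \left(4 + O\right) = -20 - 5 O$)
$- \frac{13490}{42265} + \frac{o{\left(139 \right)}}{d{\left(\left(-1\right) \left(-202\right),-7 \right)}} = - \frac{13490}{42265} + \frac{\left(-3\right) \sqrt{2} \sqrt{139}}{-20 - -35} = \left(-13490\right) \frac{1}{42265} + \frac{\left(-3\right) \sqrt{278}}{-20 + 35} = - \frac{2698}{8453} + \frac{\left(-3\right) \sqrt{278}}{15} = - \frac{2698}{8453} + - 3 \sqrt{278} \cdot \frac{1}{15} = - \frac{2698}{8453} - \frac{\sqrt{278}}{5}$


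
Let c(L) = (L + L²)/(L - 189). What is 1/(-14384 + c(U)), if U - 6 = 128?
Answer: -11/161842 ≈ -6.7968e-5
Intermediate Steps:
U = 134 (U = 6 + 128 = 134)
c(L) = (L + L²)/(-189 + L)
1/(-14384 + c(U)) = 1/(-14384 + 134*(1 + 134)/(-189 + 134)) = 1/(-14384 + 134*135/(-55)) = 1/(-14384 + 134*(-1/55)*135) = 1/(-14384 - 3618/11) = 1/(-161842/11) = -11/161842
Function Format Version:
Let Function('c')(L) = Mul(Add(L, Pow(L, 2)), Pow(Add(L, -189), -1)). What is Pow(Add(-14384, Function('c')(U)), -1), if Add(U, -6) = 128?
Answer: Rational(-11, 161842) ≈ -6.7968e-5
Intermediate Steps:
U = 134 (U = Add(6, 128) = 134)
Function('c')(L) = Mul(Pow(Add(-189, L), -1), Add(L, Pow(L, 2))) (Function('c')(L) = Mul(Add(L, Pow(L, 2)), Pow(Add(-189, L), -1)) = Mul(Pow(Add(-189, L), -1), Add(L, Pow(L, 2))))
Pow(Add(-14384, Function('c')(U)), -1) = Pow(Add(-14384, Mul(134, Pow(Add(-189, 134), -1), Add(1, 134))), -1) = Pow(Add(-14384, Mul(134, Pow(-55, -1), 135)), -1) = Pow(Add(-14384, Mul(134, Rational(-1, 55), 135)), -1) = Pow(Add(-14384, Rational(-3618, 11)), -1) = Pow(Rational(-161842, 11), -1) = Rational(-11, 161842)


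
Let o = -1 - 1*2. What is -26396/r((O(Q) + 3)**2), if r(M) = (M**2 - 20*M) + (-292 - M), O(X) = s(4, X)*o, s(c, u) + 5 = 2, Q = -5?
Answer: -6599/4355 ≈ -1.5153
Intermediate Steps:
s(c, u) = -3 (s(c, u) = -5 + 2 = -3)
o = -3 (o = -1 - 2 = -3)
O(X) = 9 (O(X) = -3*(-3) = 9)
r(M) = -292 + M**2 - 21*M
-26396/r((O(Q) + 3)**2) = -26396/(-292 + ((9 + 3)**2)**2 - 21*(9 + 3)**2) = -26396/(-292 + (12**2)**2 - 21*12**2) = -26396/(-292 + 144**2 - 21*144) = -26396/(-292 + 20736 - 3024) = -26396/17420 = -26396*1/17420 = -6599/4355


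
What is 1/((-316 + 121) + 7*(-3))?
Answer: -1/216 ≈ -0.0046296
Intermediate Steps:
1/((-316 + 121) + 7*(-3)) = 1/(-195 - 21) = 1/(-216) = -1/216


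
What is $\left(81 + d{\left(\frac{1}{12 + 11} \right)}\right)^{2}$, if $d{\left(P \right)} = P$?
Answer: $\frac{3474496}{529} \approx 6568.0$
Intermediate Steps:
$\left(81 + d{\left(\frac{1}{12 + 11} \right)}\right)^{2} = \left(81 + \frac{1}{12 + 11}\right)^{2} = \left(81 + \frac{1}{23}\right)^{2} = \left(\frac{1864}{23}\right)^{2} = \frac{3474496}{529}$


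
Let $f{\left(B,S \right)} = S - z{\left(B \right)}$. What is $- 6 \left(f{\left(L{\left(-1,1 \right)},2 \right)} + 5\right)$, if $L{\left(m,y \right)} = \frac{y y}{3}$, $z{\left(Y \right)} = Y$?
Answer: $-40$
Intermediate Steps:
$L{\left(m,y \right)} = \frac{y^{2}}{3}$ ($L{\left(m,y \right)} = y^{2} \cdot \frac{1}{3} = \frac{y^{2}}{3}$)
$f{\left(B,S \right)} = S - B$
$- 6 \left(f{\left(L{\left(-1,1 \right)},2 \right)} + 5\right) = - 6 \left(\left(2 - \frac{1^{2}}{3}\right) + 5\right) = - 6 \left(\left(2 - \frac{1}{3} \cdot 1\right) + 5\right) = - 6 \left(\left(2 - \frac{1}{3}\right) + 5\right) = - 6 \left(\frac{5}{3} + 5\right) = \left(-6\right) \frac{20}{3} = -40$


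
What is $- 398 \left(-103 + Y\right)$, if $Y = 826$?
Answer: $-287754$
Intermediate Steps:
$- 398 \left(-103 + Y\right) = - 398 \left(-103 + 826\right) = \left(-398\right) 723 = -287754$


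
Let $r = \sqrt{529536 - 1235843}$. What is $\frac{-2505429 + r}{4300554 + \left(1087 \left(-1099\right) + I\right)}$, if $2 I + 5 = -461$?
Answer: $- \frac{835143}{1035236} + \frac{i \sqrt{706307}}{3105708} \approx -0.80672 + 0.00027061 i$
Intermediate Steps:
$r = i \sqrt{706307}$ ($r = \sqrt{-706307} = i \sqrt{706307} \approx 840.42 i$)
$I = -233$ ($I = - \frac{5}{2} + \frac{1}{2} \left(-461\right) = - \frac{5}{2} - \frac{461}{2} = -233$)
$\frac{-2505429 + r}{4300554 + \left(1087 \left(-1099\right) + I\right)} = \frac{-2505429 + i \sqrt{706307}}{4300554 + \left(1087 \left(-1099\right) - 233\right)} = \frac{-2505429 + i \sqrt{706307}}{4300554 - 1194846} = \frac{-2505429 + i \sqrt{706307}}{3105708} = \left(-2505429 + i \sqrt{706307}\right) \frac{1}{3105708} = - \frac{835143}{1035236} + \frac{i \sqrt{706307}}{3105708}$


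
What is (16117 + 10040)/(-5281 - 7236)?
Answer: -26157/12517 ≈ -2.0897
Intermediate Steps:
(16117 + 10040)/(-5281 - 7236) = 26157/(-12517) = 26157*(-1/12517) = -26157/12517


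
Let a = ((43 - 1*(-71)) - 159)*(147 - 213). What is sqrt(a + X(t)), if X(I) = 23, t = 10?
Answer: sqrt(2993) ≈ 54.708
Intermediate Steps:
a = 2970 (a = ((43 + 71) - 159)*(-66) = (114 - 159)*(-66) = -45*(-66) = 2970)
sqrt(a + X(t)) = sqrt(2970 + 23) = sqrt(2993)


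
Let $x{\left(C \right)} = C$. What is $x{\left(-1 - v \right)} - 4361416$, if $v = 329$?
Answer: $-4361746$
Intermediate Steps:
$x{\left(-1 - v \right)} - 4361416 = \left(-1 - 329\right) - 4361416 = -330 - 4361416 = -4361746$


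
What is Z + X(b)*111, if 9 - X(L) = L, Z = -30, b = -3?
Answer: 1302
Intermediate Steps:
X(L) = 9 - L
Z + X(b)*111 = -30 + (9 - 1*(-3))*111 = -30 + (9 + 3)*111 = -30 + 12*111 = -30 + 1332 = 1302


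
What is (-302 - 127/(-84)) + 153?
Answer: -12389/84 ≈ -147.49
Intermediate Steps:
(-302 - 127/(-84)) + 153 = (-302 - 127*(-1/84)) + 153 = (-302 + 127/84) + 153 = -25241/84 + 153 = -12389/84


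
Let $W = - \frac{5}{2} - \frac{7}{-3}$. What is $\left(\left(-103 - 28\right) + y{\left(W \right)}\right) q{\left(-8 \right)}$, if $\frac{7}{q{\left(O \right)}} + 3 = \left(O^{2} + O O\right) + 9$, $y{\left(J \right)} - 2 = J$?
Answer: $- \frac{5425}{804} \approx -6.7475$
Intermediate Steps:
$W = - \frac{1}{6}$ ($W = \left(-5\right) \frac{1}{2} - - \frac{7}{3} = - \frac{5}{2} + \frac{7}{3} = - \frac{1}{6} \approx -0.16667$)
$y{\left(J \right)} = 2 + J$
$q{\left(O \right)} = \frac{7}{6 + 2 O^{2}}$ ($q{\left(O \right)} = \frac{7}{-3 + \left(\left(O^{2} + O O\right) + 9\right)} = \frac{7}{-3 + \left(\left(O^{2} + O^{2}\right) + 9\right)} = \frac{7}{-3 + \left(2 O^{2} + 9\right)} = \frac{7}{-3 + \left(9 + 2 O^{2}\right)} = \frac{7}{6 + 2 O^{2}}$)
$\left(\left(-103 - 28\right) + y{\left(W \right)}\right) q{\left(-8 \right)} = \left(\left(-103 - 28\right) + \left(2 - \frac{1}{6}\right)\right) \frac{7}{2 \left(3 + \left(-8\right)^{2}\right)} = \left(-131 + \frac{11}{6}\right) \frac{7}{2 \left(3 + 64\right)} = - \frac{775 \frac{7}{2 \cdot 67}}{6} = - \frac{775 \cdot \frac{7}{2} \cdot \frac{1}{67}}{6} = \left(- \frac{775}{6}\right) \frac{7}{134} = - \frac{5425}{804}$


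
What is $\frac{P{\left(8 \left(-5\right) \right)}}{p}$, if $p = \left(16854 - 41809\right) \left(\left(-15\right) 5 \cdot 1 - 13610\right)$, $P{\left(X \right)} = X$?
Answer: $- \frac{8}{68301835} \approx -1.1713 \cdot 10^{-7}$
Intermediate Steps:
$p = 341509175$ ($p = - 24955 \left(\left(-75\right) 1 - 13610\right) = - 24955 \left(-75 - 13610\right) = \left(-24955\right) \left(-13685\right) = 341509175$)
$\frac{P{\left(8 \left(-5\right) \right)}}{p} = \frac{8 \left(-5\right)}{341509175} = \left(-40\right) \frac{1}{341509175} = - \frac{8}{68301835}$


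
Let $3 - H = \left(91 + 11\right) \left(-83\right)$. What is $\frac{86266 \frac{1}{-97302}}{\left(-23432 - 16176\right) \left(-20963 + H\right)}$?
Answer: $- \frac{43133}{24075548287152} \approx -1.7916 \cdot 10^{-9}$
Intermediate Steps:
$H = 8469$ ($H = 3 - \left(91 + 11\right) \left(-83\right) = 3 - 102 \left(-83\right) = 3 - -8466 = 3 + 8466 = 8469$)
$\frac{86266 \frac{1}{-97302}}{\left(-23432 - 16176\right) \left(-20963 + H\right)} = \frac{86266 \frac{1}{-97302}}{\left(-23432 - 16176\right) \left(-20963 + 8469\right)} = \frac{86266 \left(- \frac{1}{97302}\right)}{\left(-39608\right) \left(-12494\right)} = - \frac{43133}{48651 \cdot 494862352} = \left(- \frac{43133}{48651}\right) \frac{1}{494862352} = - \frac{43133}{24075548287152}$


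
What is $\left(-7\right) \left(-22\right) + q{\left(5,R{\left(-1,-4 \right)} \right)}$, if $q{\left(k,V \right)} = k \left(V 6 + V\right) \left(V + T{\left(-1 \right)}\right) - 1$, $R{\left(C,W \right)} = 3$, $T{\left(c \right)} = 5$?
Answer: $993$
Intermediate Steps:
$q{\left(k,V \right)} = -1 + 7 V k \left(5 + V\right)$ ($q{\left(k,V \right)} = k \left(V 6 + V\right) \left(V + 5\right) - 1 = k \left(6 V + V\right) \left(5 + V\right) - 1 = k 7 V \left(5 + V\right) - 1 = 7 V k \left(5 + V\right) - 1 = -1 + 7 V k \left(5 + V\right)$)
$\left(-7\right) \left(-22\right) + q{\left(5,R{\left(-1,-4 \right)} \right)} = \left(-7\right) \left(-22\right) + \left(-1 + 7 \cdot 5 \cdot 3^{2} + 35 \cdot 3 \cdot 5\right) = 154 + \left(-1 + 7 \cdot 5 \cdot 9 + 525\right) = 154 + \left(-1 + 315 + 525\right) = 154 + 839 = 993$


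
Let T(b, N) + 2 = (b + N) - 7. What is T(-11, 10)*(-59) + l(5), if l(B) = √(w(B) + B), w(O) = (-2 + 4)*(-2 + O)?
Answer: 590 + √11 ≈ 593.32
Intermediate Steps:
w(O) = -4 + 2*O (w(O) = 2*(-2 + O) = -4 + 2*O)
T(b, N) = -9 + N + b (T(b, N) = -2 + ((b + N) - 7) = -2 + ((N + b) - 7) = -2 + (-7 + N + b) = -9 + N + b)
l(B) = √(-4 + 3*B) (l(B) = √((-4 + 2*B) + B) = √(-4 + 3*B))
T(-11, 10)*(-59) + l(5) = (-9 + 10 - 11)*(-59) + √(-4 + 3*5) = -10*(-59) + √(-4 + 15) = 590 + √11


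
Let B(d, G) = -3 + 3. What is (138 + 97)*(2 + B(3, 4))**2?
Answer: 940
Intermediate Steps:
B(d, G) = 0
(138 + 97)*(2 + B(3, 4))**2 = (138 + 97)*(2 + 0)**2 = 235*2**2 = 235*4 = 940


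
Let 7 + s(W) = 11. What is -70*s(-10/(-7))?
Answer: -280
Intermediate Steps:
s(W) = 4 (s(W) = -7 + 11 = 4)
-70*s(-10/(-7)) = -70*4 = -280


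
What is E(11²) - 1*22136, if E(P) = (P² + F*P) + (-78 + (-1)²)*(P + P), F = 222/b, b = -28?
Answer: -379237/14 ≈ -27088.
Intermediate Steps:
F = -111/14 (F = 222/(-28) = 222*(-1/28) = -111/14 ≈ -7.9286)
E(P) = P² - 2267*P/14 (E(P) = (P² - 111*P/14) + (-78 + (-1)²)*(P + P) = (P² - 111*P/14) + (-78 + 1)*(2*P) = (P² - 111*P/14) - 154*P = P² - 2267*P/14)
E(11²) - 1*22136 = (1/14)*11²*(-2267 + 14*11²) - 1*22136 = (1/14)*121*(-2267 + 14*121) - 22136 = (1/14)*121*(-2267 + 1694) - 22136 = (1/14)*121*(-573) - 22136 = -69333/14 - 22136 = -379237/14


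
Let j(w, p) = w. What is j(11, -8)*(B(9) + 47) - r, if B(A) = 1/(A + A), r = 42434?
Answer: -754495/18 ≈ -41916.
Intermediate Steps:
B(A) = 1/(2*A)
j(11, -8)*(B(9) + 47) - r = 11*((1/2)/9 + 47) - 1*42434 = 11*((1/2)*(1/9) + 47) - 42434 = 11*(1/18 + 47) - 42434 = 11*(847/18) - 42434 = 9317/18 - 42434 = -754495/18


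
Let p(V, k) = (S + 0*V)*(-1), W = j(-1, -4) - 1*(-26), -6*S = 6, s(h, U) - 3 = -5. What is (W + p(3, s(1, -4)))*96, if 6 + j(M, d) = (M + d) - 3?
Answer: 1248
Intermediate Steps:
s(h, U) = -2 (s(h, U) = 3 - 5 = -2)
S = -1 (S = -1/6*6 = -1)
j(M, d) = -9 + M + d (j(M, d) = -6 + ((M + d) - 3) = -6 + (-3 + M + d) = -9 + M + d)
W = 12 (W = (-9 - 1 - 4) - 1*(-26) = -14 + 26 = 12)
p(V, k) = 1 (p(V, k) = (-1 + 0*V)*(-1) = (-1 + 0)*(-1) = -1*(-1) = 1)
(W + p(3, s(1, -4)))*96 = (12 + 1)*96 = 13*96 = 1248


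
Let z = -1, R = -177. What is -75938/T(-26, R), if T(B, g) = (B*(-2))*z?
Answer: 37969/26 ≈ 1460.3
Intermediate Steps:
T(B, g) = 2*B (T(B, g) = (B*(-2))*(-1) = -2*B*(-1) = 2*B)
-75938/T(-26, R) = -75938/(2*(-26)) = -75938/(-52) = -75938*(-1/52) = 37969/26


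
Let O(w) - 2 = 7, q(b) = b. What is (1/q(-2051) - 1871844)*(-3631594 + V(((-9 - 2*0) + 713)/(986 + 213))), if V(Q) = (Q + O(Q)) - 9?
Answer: 1519704081250629690/223559 ≈ 6.7978e+12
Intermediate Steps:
O(w) = 9 (O(w) = 2 + 7 = 9)
V(Q) = Q (V(Q) = (Q + 9) - 9 = (9 + Q) - 9 = Q)
(1/q(-2051) - 1871844)*(-3631594 + V(((-9 - 2*0) + 713)/(986 + 213))) = (1/(-2051) - 1871844)*(-3631594 + ((-9 - 2*0) + 713)/(986 + 213)) = (-1/2051 - 1871844)*(-3631594 + ((-9 + 0) + 713)/1199) = -3839152045*(-3631594 + (-9 + 713)*(1/1199))/2051 = -3839152045*(-3631594 + 704*(1/1199))/2051 = -3839152045*(-3631594 + 64/109)/2051 = -3839152045/2051*(-395843682/109) = 1519704081250629690/223559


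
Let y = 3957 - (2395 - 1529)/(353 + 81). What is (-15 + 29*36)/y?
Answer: 223293/858236 ≈ 0.26018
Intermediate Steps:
y = 858236/217 (y = 3957 - 866/434 = 3957 - 1*433/217 = 3957 - 433/217 = 858236/217 ≈ 3955.0)
(-15 + 29*36)/y = (-15 + 29*36)/(858236/217) = (-15 + 1044)*(217/858236) = 1029*(217/858236) = 223293/858236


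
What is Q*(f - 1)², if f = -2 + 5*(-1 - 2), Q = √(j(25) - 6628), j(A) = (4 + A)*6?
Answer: 324*I*√6454 ≈ 26029.0*I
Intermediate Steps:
j(A) = 24 + 6*A
Q = I*√6454 (Q = √((24 + 6*25) - 6628) = √((24 + 150) - 6628) = √(174 - 6628) = √(-6454) = I*√6454 ≈ 80.337*I)
f = -17 (f = -2 + 5*(-3) = -2 - 15 = -17)
Q*(f - 1)² = (I*√6454)*(-17 - 1)² = (I*√6454)*(-18)² = (I*√6454)*324 = 324*I*√6454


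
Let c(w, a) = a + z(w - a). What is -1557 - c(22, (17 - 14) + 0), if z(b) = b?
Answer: -1579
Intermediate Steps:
c(w, a) = w (c(w, a) = a + (w - a) = w)
-1557 - c(22, (17 - 14) + 0) = -1557 - 1*22 = -1557 - 22 = -1579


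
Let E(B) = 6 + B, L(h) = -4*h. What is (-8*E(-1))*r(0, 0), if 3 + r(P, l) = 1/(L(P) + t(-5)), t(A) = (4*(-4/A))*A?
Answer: 245/2 ≈ 122.50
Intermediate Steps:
t(A) = -16 (t(A) = (-16/A)*A = -16)
r(P, l) = -3 + 1/(-16 - 4*P) (r(P, l) = -3 + 1/(-4*P - 16) = -3 + 1/(-16 - 4*P))
(-8*E(-1))*r(0, 0) = (-8*(6 - 1))*((-49 - 12*0)/(4*(4 + 0))) = (-8*5)*((1/4)*(-49 + 0)/4) = -10*(-49)/4 = -40*(-49/16) = 245/2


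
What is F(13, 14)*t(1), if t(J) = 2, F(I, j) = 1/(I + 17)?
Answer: 1/15 ≈ 0.066667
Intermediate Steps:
F(I, j) = 1/(17 + I)
F(13, 14)*t(1) = 2/(17 + 13) = 2/30 = (1/30)*2 = 1/15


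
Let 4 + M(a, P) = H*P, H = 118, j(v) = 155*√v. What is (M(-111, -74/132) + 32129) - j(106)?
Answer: 1057942/33 - 155*√106 ≈ 30463.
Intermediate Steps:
M(a, P) = -4 + 118*P
(M(-111, -74/132) + 32129) - j(106) = ((-4 + 118*(-74/132)) + 32129) - 155*√106 = ((-4 + 118*(-74*1/132)) + 32129) - 155*√106 = ((-4 + 118*(-37/66)) + 32129) - 155*√106 = ((-4 - 2183/33) + 32129) - 155*√106 = (-2315/33 + 32129) - 155*√106 = 1057942/33 - 155*√106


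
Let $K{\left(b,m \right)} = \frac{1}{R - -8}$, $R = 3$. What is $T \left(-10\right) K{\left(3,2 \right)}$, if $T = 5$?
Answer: $- \frac{50}{11} \approx -4.5455$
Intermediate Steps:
$K{\left(b,m \right)} = \frac{1}{11}$ ($K{\left(b,m \right)} = \frac{1}{3 - -8} = \frac{1}{3 + 8} = \frac{1}{11}$)
$T \left(-10\right) K{\left(3,2 \right)} = 5 \left(-10\right) \frac{1}{11} = \left(-50\right) \frac{1}{11} = - \frac{50}{11}$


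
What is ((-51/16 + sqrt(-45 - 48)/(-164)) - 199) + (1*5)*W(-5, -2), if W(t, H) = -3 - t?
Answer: -3075/16 - I*sqrt(93)/164 ≈ -192.19 - 0.058803*I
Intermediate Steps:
((-51/16 + sqrt(-45 - 48)/(-164)) - 199) + (1*5)*W(-5, -2) = ((-51/16 + sqrt(-45 - 48)/(-164)) - 199) + (1*5)*(-3 - 1*(-5)) = ((-51*1/16 + sqrt(-93)*(-1/164)) - 199) + 5*(-3 + 5) = ((-51/16 + (I*sqrt(93))*(-1/164)) - 199) + 5*2 = ((-51/16 - I*sqrt(93)/164) - 199) + 10 = (-3235/16 - I*sqrt(93)/164) + 10 = -3075/16 - I*sqrt(93)/164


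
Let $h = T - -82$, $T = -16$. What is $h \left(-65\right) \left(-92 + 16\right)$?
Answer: $326040$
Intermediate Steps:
$h = 66$ ($h = -16 - -82 = -16 + 82 = 66$)
$h \left(-65\right) \left(-92 + 16\right) = 66 \left(-65\right) \left(-92 + 16\right) = \left(-4290\right) \left(-76\right) = 326040$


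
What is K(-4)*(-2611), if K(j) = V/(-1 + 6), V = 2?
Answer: -5222/5 ≈ -1044.4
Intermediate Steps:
K(j) = ⅖ (K(j) = 2/(-1 + 6) = 2/5 = (⅕)*2 = ⅖)
K(-4)*(-2611) = (⅖)*(-2611) = -5222/5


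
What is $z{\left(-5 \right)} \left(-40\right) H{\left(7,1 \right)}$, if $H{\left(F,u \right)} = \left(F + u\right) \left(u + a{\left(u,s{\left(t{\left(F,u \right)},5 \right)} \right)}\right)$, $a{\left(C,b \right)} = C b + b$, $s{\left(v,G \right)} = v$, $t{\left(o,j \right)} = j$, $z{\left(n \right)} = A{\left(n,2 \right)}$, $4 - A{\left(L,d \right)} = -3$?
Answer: $-6720$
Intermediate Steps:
$A{\left(L,d \right)} = 7$ ($A{\left(L,d \right)} = 4 - -3 = 4 + 3 = 7$)
$z{\left(n \right)} = 7$
$a{\left(C,b \right)} = b + C b$
$H{\left(F,u \right)} = \left(F + u\right) \left(u + u \left(1 + u\right)\right)$
$z{\left(-5 \right)} \left(-40\right) H{\left(7,1 \right)} = 7 \left(-40\right) 1 \left(7 + 1 + 7 \left(1 + 1\right) + 1 \left(1 + 1\right)\right) = - 280 \cdot 1 \left(7 + 1 + 7 \cdot 2 + 1 \cdot 2\right) = - 280 \cdot 1 \left(7 + 1 + 14 + 2\right) = - 280 \cdot 1 \cdot 24 = \left(-280\right) 24 = -6720$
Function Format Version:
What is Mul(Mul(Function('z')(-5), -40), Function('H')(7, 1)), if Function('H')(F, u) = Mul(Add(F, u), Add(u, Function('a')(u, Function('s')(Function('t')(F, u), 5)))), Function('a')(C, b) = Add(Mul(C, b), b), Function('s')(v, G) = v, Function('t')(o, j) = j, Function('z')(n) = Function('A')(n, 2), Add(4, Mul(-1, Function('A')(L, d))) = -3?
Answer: -6720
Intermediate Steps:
Function('A')(L, d) = 7 (Function('A')(L, d) = Add(4, Mul(-1, -3)) = Add(4, 3) = 7)
Function('z')(n) = 7
Function('a')(C, b) = Add(b, Mul(C, b))
Function('H')(F, u) = Mul(Add(F, u), Add(u, Mul(u, Add(1, u))))
Mul(Mul(Function('z')(-5), -40), Function('H')(7, 1)) = Mul(Mul(7, -40), Mul(1, Add(7, 1, Mul(7, Add(1, 1)), Mul(1, Add(1, 1))))) = Mul(-280, Mul(1, Add(7, 1, Mul(7, 2), Mul(1, 2)))) = Mul(-280, Mul(1, Add(7, 1, 14, 2))) = Mul(-280, Mul(1, 24)) = Mul(-280, 24) = -6720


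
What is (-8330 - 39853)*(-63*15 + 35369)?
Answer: -1658651592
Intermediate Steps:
(-8330 - 39853)*(-63*15 + 35369) = -48183*(-945 + 35369) = -48183*34424 = -1658651592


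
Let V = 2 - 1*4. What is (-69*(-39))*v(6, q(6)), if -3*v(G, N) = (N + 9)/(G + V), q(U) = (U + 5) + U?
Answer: -11661/2 ≈ -5830.5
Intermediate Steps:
V = -2 (V = 2 - 4 = -2)
q(U) = 5 + 2*U (q(U) = (5 + U) + U = 5 + 2*U)
v(G, N) = -(9 + N)/(3*(-2 + G)) (v(G, N) = -(N + 9)/(3*(G - 2)) = -(9 + N)/(3*(-2 + G)))
(-69*(-39))*v(6, q(6)) = (-69*(-39))*((-9 - (5 + 2*6))/(3*(-2 + 6))) = 2691*((⅓)*(-9 - (5 + 12))/4) = 2691*((⅓)*(¼)*(-9 - 1*17)) = 2691*((⅓)*(¼)*(-9 - 17)) = 2691*((⅓)*(¼)*(-26)) = 2691*(-13/6) = -11661/2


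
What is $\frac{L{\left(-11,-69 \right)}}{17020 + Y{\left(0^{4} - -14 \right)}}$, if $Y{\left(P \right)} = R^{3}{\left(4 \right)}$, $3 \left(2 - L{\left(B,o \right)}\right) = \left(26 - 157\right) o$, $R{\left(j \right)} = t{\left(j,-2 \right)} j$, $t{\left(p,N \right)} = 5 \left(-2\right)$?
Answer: $\frac{3011}{46980} \approx 0.064091$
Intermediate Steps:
$t{\left(p,N \right)} = -10$
$R{\left(j \right)} = - 10 j$
$L{\left(B,o \right)} = 2 + \frac{131 o}{3}$ ($L{\left(B,o \right)} = 2 - \frac{\left(26 - 157\right) o}{3} = 2 - \frac{\left(-131\right) o}{3} = 2 + \frac{131 o}{3}$)
$Y{\left(P \right)} = -64000$ ($Y{\left(P \right)} = \left(\left(-10\right) 4\right)^{3} = \left(-40\right)^{3} = -64000$)
$\frac{L{\left(-11,-69 \right)}}{17020 + Y{\left(0^{4} - -14 \right)}} = \frac{2 + \frac{131}{3} \left(-69\right)}{17020 - 64000} = \frac{2 - 3013}{-46980} = \left(-3011\right) \left(- \frac{1}{46980}\right) = \frac{3011}{46980}$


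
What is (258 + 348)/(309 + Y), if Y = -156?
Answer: 202/51 ≈ 3.9608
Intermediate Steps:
(258 + 348)/(309 + Y) = (258 + 348)/(309 - 156) = 606/153 = 606*(1/153) = 202/51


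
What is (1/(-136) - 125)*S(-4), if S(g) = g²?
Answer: -34002/17 ≈ -2000.1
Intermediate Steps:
(1/(-136) - 125)*S(-4) = (1/(-136) - 125)*(-4)² = (-1/136 - 125)*16 = -17001/136*16 = -34002/17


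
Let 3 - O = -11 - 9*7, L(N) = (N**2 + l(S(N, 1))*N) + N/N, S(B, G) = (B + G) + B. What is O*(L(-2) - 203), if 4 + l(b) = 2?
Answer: -14938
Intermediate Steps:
S(B, G) = G + 2*B
l(b) = -2 (l(b) = -4 + 2 = -2)
L(N) = 1 + N**2 - 2*N (L(N) = (N**2 - 2*N) + N/N = (N**2 - 2*N) + 1 = 1 + N**2 - 2*N)
O = 77 (O = 3 - (-11 - 9*7) = 3 - (-11 - 63) = 3 - 1*(-74) = 3 + 74 = 77)
O*(L(-2) - 203) = 77*((1 + (-2)**2 - 2*(-2)) - 203) = 77*((1 + 4 + 4) - 203) = 77*(9 - 203) = 77*(-194) = -14938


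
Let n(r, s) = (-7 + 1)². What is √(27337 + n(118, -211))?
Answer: √27373 ≈ 165.45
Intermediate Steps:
n(r, s) = 36 (n(r, s) = (-6)² = 36)
√(27337 + n(118, -211)) = √(27337 + 36) = √27373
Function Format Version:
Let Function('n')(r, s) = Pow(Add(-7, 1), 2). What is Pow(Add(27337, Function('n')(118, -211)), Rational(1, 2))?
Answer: Pow(27373, Rational(1, 2)) ≈ 165.45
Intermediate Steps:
Function('n')(r, s) = 36 (Function('n')(r, s) = Pow(-6, 2) = 36)
Pow(Add(27337, Function('n')(118, -211)), Rational(1, 2)) = Pow(Add(27337, 36), Rational(1, 2)) = Pow(27373, Rational(1, 2))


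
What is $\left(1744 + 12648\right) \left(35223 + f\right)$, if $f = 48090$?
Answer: $1199040696$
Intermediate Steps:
$\left(1744 + 12648\right) \left(35223 + f\right) = \left(1744 + 12648\right) \left(35223 + 48090\right) = 14392 \cdot 83313 = 1199040696$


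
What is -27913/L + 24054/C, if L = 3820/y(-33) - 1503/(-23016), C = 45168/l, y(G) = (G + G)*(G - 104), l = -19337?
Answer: -62773064328533/929655304 ≈ -67523.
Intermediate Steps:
y(G) = 2*G*(-104 + G) (y(G) = (2*G)*(-104 + G) = 2*G*(-104 + G))
C = -45168/19337 (C = 45168/(-19337) = 45168*(-1/19337) = -45168/19337 ≈ -2.3358)
L = 123493/253176 (L = 3820/((2*(-33)*(-104 - 33))) - 1503/(-23016) = 3820/((2*(-33)*(-137))) - 1503*(-1/23016) = 3820/9042 + 501/7672 = 3820*(1/9042) + 501/7672 = 1910/4521 + 501/7672 = 123493/253176 ≈ 0.48778)
-27913/L + 24054/C = -27913/123493/253176 + 24054/(-45168/19337) = -27913*253176/123493 + 24054*(-19337/45168) = -7066901688/123493 - 77522033/7528 = -62773064328533/929655304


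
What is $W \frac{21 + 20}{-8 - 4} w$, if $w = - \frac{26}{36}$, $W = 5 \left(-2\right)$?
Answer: $- \frac{2665}{108} \approx -24.676$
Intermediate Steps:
$W = -10$
$w = - \frac{13}{18}$ ($w = \left(-26\right) \frac{1}{36} = - \frac{13}{18} \approx -0.72222$)
$W \frac{21 + 20}{-8 - 4} w = - 10 \frac{21 + 20}{-8 - 4} \left(- \frac{13}{18}\right) = - 10 \frac{41}{-12} \left(- \frac{13}{18}\right) = - 10 \cdot 41 \left(- \frac{1}{12}\right) \left(- \frac{13}{18}\right) = \left(-10\right) \left(- \frac{41}{12}\right) \left(- \frac{13}{18}\right) = \frac{205}{6} \left(- \frac{13}{18}\right) = - \frac{2665}{108}$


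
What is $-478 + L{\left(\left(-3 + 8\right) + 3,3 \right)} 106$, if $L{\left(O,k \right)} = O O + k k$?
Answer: $7260$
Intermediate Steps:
$L{\left(O,k \right)} = O^{2} + k^{2}$
$-478 + L{\left(\left(-3 + 8\right) + 3,3 \right)} 106 = -478 + \left(\left(\left(-3 + 8\right) + 3\right)^{2} + 3^{2}\right) 106 = -478 + \left(\left(5 + 3\right)^{2} + 9\right) 106 = -478 + \left(8^{2} + 9\right) 106 = -478 + \left(64 + 9\right) 106 = -478 + 73 \cdot 106 = -478 + 7738 = 7260$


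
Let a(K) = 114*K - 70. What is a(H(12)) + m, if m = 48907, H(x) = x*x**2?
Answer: 245829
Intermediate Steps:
H(x) = x**3
a(K) = -70 + 114*K
a(H(12)) + m = (-70 + 114*12**3) + 48907 = (-70 + 114*1728) + 48907 = (-70 + 196992) + 48907 = 196922 + 48907 = 245829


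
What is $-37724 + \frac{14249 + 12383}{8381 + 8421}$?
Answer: $- \frac{316906008}{8401} \approx -37722.0$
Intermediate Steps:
$-37724 + \frac{14249 + 12383}{8381 + 8421} = -37724 + \frac{26632}{16802} = -37724 + 26632 \cdot \frac{1}{16802} = -37724 + \frac{13316}{8401} = - \frac{316906008}{8401}$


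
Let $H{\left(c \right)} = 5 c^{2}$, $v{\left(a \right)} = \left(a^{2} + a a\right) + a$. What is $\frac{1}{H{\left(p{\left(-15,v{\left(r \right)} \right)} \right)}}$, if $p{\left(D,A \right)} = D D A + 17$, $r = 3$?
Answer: $\frac{1}{112432820} \approx 8.8942 \cdot 10^{-9}$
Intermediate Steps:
$v{\left(a \right)} = a + 2 a^{2}$ ($v{\left(a \right)} = \left(a^{2} + a^{2}\right) + a = 2 a^{2} + a = a + 2 a^{2}$)
$p{\left(D,A \right)} = 17 + A D^{2}$ ($p{\left(D,A \right)} = D^{2} A + 17 = A D^{2} + 17 = 17 + A D^{2}$)
$\frac{1}{H{\left(p{\left(-15,v{\left(r \right)} \right)} \right)}} = \frac{1}{5 \left(17 + 3 \left(1 + 2 \cdot 3\right) \left(-15\right)^{2}\right)^{2}} = \frac{1}{5 \left(17 + 3 \left(1 + 6\right) 225\right)^{2}} = \frac{1}{5 \left(17 + 3 \cdot 7 \cdot 225\right)^{2}} = \frac{1}{5 \left(17 + 21 \cdot 225\right)^{2}} = \frac{1}{5 \left(17 + 4725\right)^{2}} = \frac{1}{5 \cdot 4742^{2}} = \frac{1}{5 \cdot 22486564} = \frac{1}{112432820}$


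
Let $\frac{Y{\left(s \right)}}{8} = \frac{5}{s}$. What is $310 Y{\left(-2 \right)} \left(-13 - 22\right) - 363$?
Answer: $216637$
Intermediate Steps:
$Y{\left(s \right)} = \frac{40}{s}$ ($Y{\left(s \right)} = 8 \frac{5}{s} = \frac{40}{s}$)
$310 Y{\left(-2 \right)} \left(-13 - 22\right) - 363 = 310 \frac{40}{-2} \left(-13 - 22\right) - 363 = 310 \cdot 40 \left(- \frac{1}{2}\right) \left(-35\right) - 363 = 310 \left(\left(-20\right) \left(-35\right)\right) - 363 = 310 \cdot 700 - 363 = 217000 - 363 = 216637$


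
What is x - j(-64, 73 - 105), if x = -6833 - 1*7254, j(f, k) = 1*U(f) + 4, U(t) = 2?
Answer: -14093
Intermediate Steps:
j(f, k) = 6 (j(f, k) = 1*2 + 4 = 2 + 4 = 6)
x = -14087 (x = -6833 - 7254 = -14087)
x - j(-64, 73 - 105) = -14087 - 1*6 = -14087 - 6 = -14093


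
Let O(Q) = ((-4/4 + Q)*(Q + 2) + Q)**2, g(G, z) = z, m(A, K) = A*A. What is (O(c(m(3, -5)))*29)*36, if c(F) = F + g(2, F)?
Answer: 133803216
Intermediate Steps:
m(A, K) = A**2
c(F) = 2*F (c(F) = F + F = 2*F)
O(Q) = (Q + (-1 + Q)*(2 + Q))**2 (O(Q) = ((-4*1/4 + Q)*(2 + Q) + Q)**2 = ((-1 + Q)*(2 + Q) + Q)**2 = (Q + (-1 + Q)*(2 + Q))**2)
(O(c(m(3, -5)))*29)*36 = ((-2 + (2*3**2)**2 + 2*(2*3**2))**2*29)*36 = ((-2 + (2*9)**2 + 2*(2*9))**2*29)*36 = ((-2 + 18**2 + 2*18)**2*29)*36 = ((-2 + 324 + 36)**2*29)*36 = (358**2*29)*36 = (128164*29)*36 = 3716756*36 = 133803216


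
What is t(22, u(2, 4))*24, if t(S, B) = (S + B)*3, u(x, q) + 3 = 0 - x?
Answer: 1224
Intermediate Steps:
u(x, q) = -3 - x (u(x, q) = -3 + (0 - x) = -3 - x)
t(S, B) = 3*B + 3*S (t(S, B) = (B + S)*3 = 3*B + 3*S)
t(22, u(2, 4))*24 = (3*(-3 - 1*2) + 3*22)*24 = (3*(-3 - 2) + 66)*24 = (3*(-5) + 66)*24 = (-15 + 66)*24 = 51*24 = 1224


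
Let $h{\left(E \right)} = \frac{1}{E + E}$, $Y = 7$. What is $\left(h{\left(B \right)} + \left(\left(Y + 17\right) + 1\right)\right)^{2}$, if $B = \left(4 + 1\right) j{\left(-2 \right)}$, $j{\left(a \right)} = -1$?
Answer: $\frac{62001}{100} \approx 620.01$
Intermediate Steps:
$B = -5$ ($B = \left(4 + 1\right) \left(-1\right) = 5 \left(-1\right) = -5$)
$h{\left(E \right)} = \frac{1}{2 E}$
$\left(h{\left(B \right)} + \left(\left(Y + 17\right) + 1\right)\right)^{2} = \left(\frac{1}{2 \left(-5\right)} + \left(\left(7 + 17\right) + 1\right)\right)^{2} = \left(\frac{1}{2} \left(- \frac{1}{5}\right) + \left(24 + 1\right)\right)^{2} = \left(- \frac{1}{10} + 25\right)^{2} = \left(\frac{249}{10}\right)^{2} = \frac{62001}{100}$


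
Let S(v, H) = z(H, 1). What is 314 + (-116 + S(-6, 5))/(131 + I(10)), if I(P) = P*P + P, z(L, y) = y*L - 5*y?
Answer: 75558/241 ≈ 313.52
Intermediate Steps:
z(L, y) = -5*y + L*y (z(L, y) = L*y - 5*y = -5*y + L*y)
S(v, H) = -5 + H (S(v, H) = 1*(-5 + H) = -5 + H)
I(P) = P + P**2 (I(P) = P**2 + P = P + P**2)
314 + (-116 + S(-6, 5))/(131 + I(10)) = 314 + (-116 + (-5 + 5))/(131 + 10*(1 + 10)) = 314 + (-116 + 0)/(131 + 10*11) = 314 - 116/(131 + 110) = 314 - 116/241 = 75558/241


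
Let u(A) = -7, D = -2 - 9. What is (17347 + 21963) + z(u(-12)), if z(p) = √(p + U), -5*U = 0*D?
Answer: 39310 + I*√7 ≈ 39310.0 + 2.6458*I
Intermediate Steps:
D = -11
U = 0 (U = -0*(-11) = -⅕*0 = 0)
z(p) = √p (z(p) = √(p + 0) = √p)
(17347 + 21963) + z(u(-12)) = (17347 + 21963) + √(-7) = 39310 + I*√7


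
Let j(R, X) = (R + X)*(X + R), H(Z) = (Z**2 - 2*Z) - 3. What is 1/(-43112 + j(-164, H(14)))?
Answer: -1/43111 ≈ -2.3196e-5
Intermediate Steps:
H(Z) = -3 + Z**2 - 2*Z
j(R, X) = (R + X)**2 (j(R, X) = (R + X)*(R + X) = (R + X)**2)
1/(-43112 + j(-164, H(14))) = 1/(-43112 + (-164 + (-3 + 14**2 - 2*14))**2) = 1/(-43112 + (-164 + (-3 + 196 - 28))**2) = 1/(-43112 + (-164 + 165)**2) = 1/(-43112 + 1**2) = 1/(-43112 + 1) = 1/(-43111) = -1/43111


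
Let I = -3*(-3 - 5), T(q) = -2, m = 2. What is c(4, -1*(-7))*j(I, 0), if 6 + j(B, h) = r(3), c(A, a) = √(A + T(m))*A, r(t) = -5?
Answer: -44*√2 ≈ -62.225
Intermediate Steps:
c(A, a) = A*√(-2 + A) (c(A, a) = √(A - 2)*A = √(-2 + A)*A = A*√(-2 + A))
I = 24 (I = -3*(-8) = 24)
j(B, h) = -11 (j(B, h) = -6 - 5 = -11)
c(4, -1*(-7))*j(I, 0) = (4*√(-2 + 4))*(-11) = (4*√2)*(-11) = -44*√2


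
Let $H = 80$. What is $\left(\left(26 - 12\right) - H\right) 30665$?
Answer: $-2023890$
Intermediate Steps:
$\left(\left(26 - 12\right) - H\right) 30665 = \left(\left(26 - 12\right) - 80\right) 30665 = \left(14 - 80\right) 30665 = \left(-66\right) 30665 = -2023890$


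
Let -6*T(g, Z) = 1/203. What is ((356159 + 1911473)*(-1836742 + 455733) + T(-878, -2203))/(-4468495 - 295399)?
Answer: 3814313404437985/5802422892 ≈ 6.5737e+5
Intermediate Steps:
T(g, Z) = -1/1218 (T(g, Z) = -1/6/203 = -1/6*1/203 = -1/1218)
((356159 + 1911473)*(-1836742 + 455733) + T(-878, -2203))/(-4468495 - 295399) = ((356159 + 1911473)*(-1836742 + 455733) - 1/1218)/(-4468495 - 295399) = (2267632*(-1381009) - 1/1218)/(-4763894) = (-3131620200688 - 1/1218)*(-1/4763894) = -3814313404437985/1218*(-1/4763894) = 3814313404437985/5802422892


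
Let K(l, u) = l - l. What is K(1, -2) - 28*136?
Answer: -3808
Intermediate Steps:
K(l, u) = 0
K(1, -2) - 28*136 = 0 - 28*136 = 0 - 3808 = -3808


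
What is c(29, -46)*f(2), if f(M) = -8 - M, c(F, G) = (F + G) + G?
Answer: 630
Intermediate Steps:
c(F, G) = F + 2*G
c(29, -46)*f(2) = (29 + 2*(-46))*(-8 - 1*2) = (29 - 92)*(-8 - 2) = -63*(-10) = 630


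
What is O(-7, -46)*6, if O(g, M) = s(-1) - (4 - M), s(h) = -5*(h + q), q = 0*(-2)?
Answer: -270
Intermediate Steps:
q = 0
s(h) = -5*h (s(h) = -5*(h + 0) = -5*h)
O(g, M) = 1 + M (O(g, M) = -5*(-1) - (4 - M) = 5 + (-4 + M) = 1 + M)
O(-7, -46)*6 = (1 - 46)*6 = -45*6 = -270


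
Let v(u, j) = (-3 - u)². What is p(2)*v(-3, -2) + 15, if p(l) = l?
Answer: 15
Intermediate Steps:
p(2)*v(-3, -2) + 15 = 2*(3 - 3)² + 15 = 2*0² + 15 = 2*0 + 15 = 0 + 15 = 15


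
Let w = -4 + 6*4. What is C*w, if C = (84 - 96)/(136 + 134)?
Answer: -8/9 ≈ -0.88889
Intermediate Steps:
w = 20 (w = -4 + 24 = 20)
C = -2/45 (C = -12/270 = -12*1/270 = -2/45 ≈ -0.044444)
C*w = -2/45*20 = -8/9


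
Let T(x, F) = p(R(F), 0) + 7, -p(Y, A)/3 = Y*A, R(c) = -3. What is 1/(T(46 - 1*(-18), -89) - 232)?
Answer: -1/225 ≈ -0.0044444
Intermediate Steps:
p(Y, A) = -3*A*Y (p(Y, A) = -3*Y*A = -3*A*Y)
T(x, F) = 7 (T(x, F) = -3*0*(-3) + 7 = 0 + 7 = 7)
1/(T(46 - 1*(-18), -89) - 232) = 1/(7 - 232) = 1/(-225) = -1/225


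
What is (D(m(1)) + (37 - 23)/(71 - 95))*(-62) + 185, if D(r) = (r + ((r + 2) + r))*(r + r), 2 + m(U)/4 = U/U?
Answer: -28433/6 ≈ -4738.8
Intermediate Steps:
m(U) = -4 (m(U) = -8 + 4*(U/U) = -8 + 4*1 = -8 + 4 = -4)
D(r) = 2*r*(2 + 3*r) (D(r) = (r + ((2 + r) + r))*(2*r) = (r + (2 + 2*r))*(2*r) = (2 + 3*r)*(2*r) = 2*r*(2 + 3*r))
(D(m(1)) + (37 - 23)/(71 - 95))*(-62) + 185 = (2*(-4)*(2 + 3*(-4)) + (37 - 23)/(71 - 95))*(-62) + 185 = (2*(-4)*(2 - 12) + 14/(-24))*(-62) + 185 = (2*(-4)*(-10) + 14*(-1/24))*(-62) + 185 = (80 - 7/12)*(-62) + 185 = (953/12)*(-62) + 185 = -29543/6 + 185 = -28433/6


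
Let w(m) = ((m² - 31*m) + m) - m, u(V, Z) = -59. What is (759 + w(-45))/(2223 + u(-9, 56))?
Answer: 4179/2164 ≈ 1.9311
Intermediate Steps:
w(m) = m² - 31*m (w(m) = (m² - 30*m) - m = m² - 31*m)
(759 + w(-45))/(2223 + u(-9, 56)) = (759 - 45*(-31 - 45))/(2223 - 59) = (759 - 45*(-76))/2164 = (759 + 3420)*(1/2164) = 4179*(1/2164) = 4179/2164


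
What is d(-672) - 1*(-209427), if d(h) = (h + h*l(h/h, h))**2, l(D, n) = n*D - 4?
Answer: 205753169427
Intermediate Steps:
l(D, n) = -4 + D*n (l(D, n) = D*n - 4 = -4 + D*n)
d(h) = (h + h*(-4 + h))**2 (d(h) = (h + h*(-4 + (h/h)*h))**2 = (h + h*(-4 + 1*h))**2 = (h + h*(-4 + h))**2)
d(-672) - 1*(-209427) = (-672)**2*(-3 - 672)**2 - 1*(-209427) = 451584*(-675)**2 + 209427 = 451584*455625 + 209427 = 205752960000 + 209427 = 205753169427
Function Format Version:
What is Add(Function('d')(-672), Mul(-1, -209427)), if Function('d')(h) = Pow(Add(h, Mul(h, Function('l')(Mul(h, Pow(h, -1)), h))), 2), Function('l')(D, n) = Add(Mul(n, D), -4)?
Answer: 205753169427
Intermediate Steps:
Function('l')(D, n) = Add(-4, Mul(D, n)) (Function('l')(D, n) = Add(Mul(D, n), -4) = Add(-4, Mul(D, n)))
Function('d')(h) = Pow(Add(h, Mul(h, Add(-4, h))), 2) (Function('d')(h) = Pow(Add(h, Mul(h, Add(-4, Mul(Mul(h, Pow(h, -1)), h)))), 2) = Pow(Add(h, Mul(h, Add(-4, Mul(1, h)))), 2) = Pow(Add(h, Mul(h, Add(-4, h))), 2))
Add(Function('d')(-672), Mul(-1, -209427)) = Add(Mul(Pow(-672, 2), Pow(Add(-3, -672), 2)), Mul(-1, -209427)) = Add(Mul(451584, Pow(-675, 2)), 209427) = Add(Mul(451584, 455625), 209427) = Add(205752960000, 209427) = 205753169427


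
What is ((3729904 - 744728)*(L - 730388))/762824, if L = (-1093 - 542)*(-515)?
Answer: 41657011639/95353 ≈ 4.3687e+5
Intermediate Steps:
L = 842025 (L = -1635*(-515) = 842025)
((3729904 - 744728)*(L - 730388))/762824 = ((3729904 - 744728)*(842025 - 730388))/762824 = (2985176*111637)*(1/762824) = 333256093112*(1/762824) = 41657011639/95353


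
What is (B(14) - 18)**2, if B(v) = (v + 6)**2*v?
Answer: 31158724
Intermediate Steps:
B(v) = v*(6 + v)**2 (B(v) = (6 + v)**2*v = v*(6 + v)**2)
(B(14) - 18)**2 = (14*(6 + 14)**2 - 18)**2 = (14*20**2 - 18)**2 = (14*400 - 18)**2 = (5600 - 18)**2 = 5582**2 = 31158724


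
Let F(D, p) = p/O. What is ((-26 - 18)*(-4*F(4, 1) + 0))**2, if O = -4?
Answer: 1936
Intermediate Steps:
F(D, p) = -p/4 (F(D, p) = p/(-4) = p*(-1/4) = -p/4)
((-26 - 18)*(-4*F(4, 1) + 0))**2 = ((-26 - 18)*(-(-1) + 0))**2 = (-44*(-4*(-1/4) + 0))**2 = (-44*(1 + 0))**2 = (-44*1)**2 = (-44)**2 = 1936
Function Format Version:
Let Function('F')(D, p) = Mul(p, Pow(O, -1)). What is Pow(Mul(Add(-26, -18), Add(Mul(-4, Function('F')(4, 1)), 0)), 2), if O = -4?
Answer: 1936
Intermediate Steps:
Function('F')(D, p) = Mul(Rational(-1, 4), p) (Function('F')(D, p) = Mul(p, Pow(-4, -1)) = Mul(p, Rational(-1, 4)) = Mul(Rational(-1, 4), p))
Pow(Mul(Add(-26, -18), Add(Mul(-4, Function('F')(4, 1)), 0)), 2) = Pow(Mul(Add(-26, -18), Add(Mul(-4, Mul(Rational(-1, 4), 1)), 0)), 2) = Pow(Mul(-44, Add(Mul(-4, Rational(-1, 4)), 0)), 2) = Pow(Mul(-44, Add(1, 0)), 2) = Pow(Mul(-44, 1), 2) = Pow(-44, 2) = 1936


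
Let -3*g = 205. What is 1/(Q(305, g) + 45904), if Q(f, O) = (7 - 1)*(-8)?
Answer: 1/45856 ≈ 2.1807e-5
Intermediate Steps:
g = -205/3 (g = -1/3*205 = -205/3 ≈ -68.333)
Q(f, O) = -48 (Q(f, O) = 6*(-8) = -48)
1/(Q(305, g) + 45904) = 1/(-48 + 45904) = 1/45856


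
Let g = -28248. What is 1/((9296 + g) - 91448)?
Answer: -1/110400 ≈ -9.0580e-6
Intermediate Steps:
1/((9296 + g) - 91448) = 1/((9296 - 28248) - 91448) = 1/(-18952 - 91448) = 1/(-110400) = -1/110400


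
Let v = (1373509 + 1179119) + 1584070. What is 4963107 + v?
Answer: 9099805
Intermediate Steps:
v = 4136698 (v = 2552628 + 1584070 = 4136698)
4963107 + v = 4963107 + 4136698 = 9099805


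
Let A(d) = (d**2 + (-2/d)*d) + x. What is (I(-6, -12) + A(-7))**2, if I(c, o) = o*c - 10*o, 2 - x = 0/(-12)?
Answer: 58081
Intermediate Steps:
x = 2 (x = 2 - 0/(-12) = 2 - 0*(-1)/12 = 2 - 1*0 = 2 + 0 = 2)
A(d) = d**2 (A(d) = (d**2 + (-2/d)*d) + 2 = (d**2 - 2) + 2 = (-2 + d**2) + 2 = d**2)
I(c, o) = -10*o + c*o (I(c, o) = c*o - 10*o = -10*o + c*o)
(I(-6, -12) + A(-7))**2 = (-12*(-10 - 6) + (-7)**2)**2 = (-12*(-16) + 49)**2 = (192 + 49)**2 = 241**2 = 58081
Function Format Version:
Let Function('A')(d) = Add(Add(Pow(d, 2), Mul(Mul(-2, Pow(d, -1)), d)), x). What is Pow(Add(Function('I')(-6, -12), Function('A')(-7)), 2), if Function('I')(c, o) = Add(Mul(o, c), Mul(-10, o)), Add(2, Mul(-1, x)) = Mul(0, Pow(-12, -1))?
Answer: 58081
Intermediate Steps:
x = 2 (x = Add(2, Mul(-1, Mul(0, Pow(-12, -1)))) = Add(2, Mul(-1, Mul(0, Rational(-1, 12)))) = Add(2, Mul(-1, 0)) = Add(2, 0) = 2)
Function('A')(d) = Pow(d, 2) (Function('A')(d) = Add(Add(Pow(d, 2), Mul(Mul(-2, Pow(d, -1)), d)), 2) = Add(Add(Pow(d, 2), -2), 2) = Add(Add(-2, Pow(d, 2)), 2) = Pow(d, 2))
Function('I')(c, o) = Add(Mul(-10, o), Mul(c, o)) (Function('I')(c, o) = Add(Mul(c, o), Mul(-10, o)) = Add(Mul(-10, o), Mul(c, o)))
Pow(Add(Function('I')(-6, -12), Function('A')(-7)), 2) = Pow(Add(Mul(-12, Add(-10, -6)), Pow(-7, 2)), 2) = Pow(Add(Mul(-12, -16), 49), 2) = Pow(Add(192, 49), 2) = Pow(241, 2) = 58081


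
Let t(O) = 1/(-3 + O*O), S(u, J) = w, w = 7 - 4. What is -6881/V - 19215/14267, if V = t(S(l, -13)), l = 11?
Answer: -589046577/14267 ≈ -41287.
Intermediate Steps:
w = 3
S(u, J) = 3
t(O) = 1/(-3 + O**2)
V = 1/6 (V = 1/(-3 + 3**2) = 1/(-3 + 9) = 1/6 ≈ 0.16667)
-6881/V - 19215/14267 = -6881/1/6 - 19215/14267 = -6881*6 - 19215*1/14267 = -41286 - 19215/14267 = -589046577/14267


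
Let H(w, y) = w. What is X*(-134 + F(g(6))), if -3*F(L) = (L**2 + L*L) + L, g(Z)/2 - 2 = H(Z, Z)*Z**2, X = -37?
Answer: 4699370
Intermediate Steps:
g(Z) = 4 + 2*Z**3 (g(Z) = 4 + 2*(Z*Z**2) = 4 + 2*Z**3)
F(L) = -2*L**2/3 - L/3 (F(L) = -((L**2 + L*L) + L)/3 = -((L**2 + L**2) + L)/3 = -(2*L**2 + L)/3 = -(L + 2*L**2)/3 = -2*L**2/3 - L/3)
X*(-134 + F(g(6))) = -37*(-134 - (4 + 2*6**3)*(1 + 2*(4 + 2*6**3))/3) = -37*(-134 - (4 + 2*216)*(1 + 2*(4 + 2*216))/3) = -37*(-134 - (4 + 432)*(1 + 2*(4 + 432))/3) = -37*(-134 - 1/3*436*(1 + 2*436)) = -37*(-134 - 1/3*436*(1 + 872)) = -37*(-134 - 1/3*436*873) = -37*(-134 - 126876) = -37*(-127010) = 4699370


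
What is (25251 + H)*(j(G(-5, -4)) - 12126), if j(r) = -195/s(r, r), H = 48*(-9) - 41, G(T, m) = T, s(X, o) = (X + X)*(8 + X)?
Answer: -300296971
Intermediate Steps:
s(X, o) = 2*X*(8 + X) (s(X, o) = (2*X)*(8 + X) = 2*X*(8 + X))
H = -473 (H = -432 - 41 = -473)
j(r) = -195/(2*r*(8 + r)) (j(r) = -195*1/(2*r*(8 + r)) = -195/(2*r*(8 + r)))
(25251 + H)*(j(G(-5, -4)) - 12126) = (25251 - 473)*(-195/2/(-5*(8 - 5)) - 12126) = 24778*(-195/2*(-⅕)/3 - 12126) = 24778*(-195/2*(-⅕)*⅓ - 12126) = 24778*(13/2 - 12126) = 24778*(-24239/2) = -300296971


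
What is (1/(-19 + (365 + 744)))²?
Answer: 1/1188100 ≈ 8.4168e-7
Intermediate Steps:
(1/(-19 + (365 + 744)))² = (1/(-19 + 1109))² = (1/1090)² = 1/1188100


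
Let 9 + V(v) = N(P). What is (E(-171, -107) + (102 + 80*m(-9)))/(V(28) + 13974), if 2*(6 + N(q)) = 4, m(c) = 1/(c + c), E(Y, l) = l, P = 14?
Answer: -85/125649 ≈ -0.00067649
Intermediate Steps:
m(c) = 1/(2*c)
N(q) = -4 (N(q) = -6 + (½)*4 = -6 + 2 = -4)
V(v) = -13 (V(v) = -9 - 4 = -13)
(E(-171, -107) + (102 + 80*m(-9)))/(V(28) + 13974) = (-107 + (102 + 80*((½)/(-9))))/(-13 + 13974) = (-107 + (102 + 80*((½)*(-⅑))))/13961 = (-107 + (102 + 80*(-1/18)))*(1/13961) = (-107 + (102 - 40/9))*(1/13961) = (-107 + 878/9)*(1/13961) = -85/9*1/13961 = -85/125649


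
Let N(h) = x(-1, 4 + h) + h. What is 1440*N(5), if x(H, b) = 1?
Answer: 8640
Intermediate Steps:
N(h) = 1 + h
1440*N(5) = 1440*(1 + 5) = 1440*6 = 8640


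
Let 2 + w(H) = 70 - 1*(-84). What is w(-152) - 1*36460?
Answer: -36308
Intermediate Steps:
w(H) = 152 (w(H) = -2 + (70 - 1*(-84)) = -2 + (70 + 84) = -2 + 154 = 152)
w(-152) - 1*36460 = 152 - 1*36460 = 152 - 36460 = -36308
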